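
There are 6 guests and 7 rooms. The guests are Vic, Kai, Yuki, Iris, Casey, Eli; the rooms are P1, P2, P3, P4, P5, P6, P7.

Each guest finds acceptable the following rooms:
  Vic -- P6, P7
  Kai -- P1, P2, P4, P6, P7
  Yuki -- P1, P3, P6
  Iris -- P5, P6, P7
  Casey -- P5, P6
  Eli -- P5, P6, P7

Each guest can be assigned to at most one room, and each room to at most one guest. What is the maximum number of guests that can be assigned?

One maximum matching: Vic→P6, Kai→P2, Yuki→P1, Iris→P7, Casey→P5.
The set {Vic, Iris, Casey, Eli} has only 3 neighbours ({P5, P6, P7}), so by Hall's theorem at most 5 of the 6 guests can be matched.

5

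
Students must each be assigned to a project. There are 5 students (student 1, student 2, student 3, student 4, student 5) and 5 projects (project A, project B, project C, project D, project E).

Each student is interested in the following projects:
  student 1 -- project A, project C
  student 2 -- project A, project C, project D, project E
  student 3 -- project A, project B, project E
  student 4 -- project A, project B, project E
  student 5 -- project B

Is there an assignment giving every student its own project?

A valid assignment of size 5: student 1–project C, student 2–project D, student 3–project A, student 4–project E, student 5–project B.
Every student is matched, so this is a perfect matching.

Yes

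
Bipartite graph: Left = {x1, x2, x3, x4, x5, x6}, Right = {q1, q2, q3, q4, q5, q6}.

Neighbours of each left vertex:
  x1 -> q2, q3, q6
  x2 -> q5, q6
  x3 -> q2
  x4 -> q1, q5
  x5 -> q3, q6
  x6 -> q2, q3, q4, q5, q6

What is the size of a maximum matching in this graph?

6

For example, pair x1-q3, x2-q5, x3-q2, x4-q1, x5-q6, x6-q4.
This saturates every left vertex, so 6 is the maximum.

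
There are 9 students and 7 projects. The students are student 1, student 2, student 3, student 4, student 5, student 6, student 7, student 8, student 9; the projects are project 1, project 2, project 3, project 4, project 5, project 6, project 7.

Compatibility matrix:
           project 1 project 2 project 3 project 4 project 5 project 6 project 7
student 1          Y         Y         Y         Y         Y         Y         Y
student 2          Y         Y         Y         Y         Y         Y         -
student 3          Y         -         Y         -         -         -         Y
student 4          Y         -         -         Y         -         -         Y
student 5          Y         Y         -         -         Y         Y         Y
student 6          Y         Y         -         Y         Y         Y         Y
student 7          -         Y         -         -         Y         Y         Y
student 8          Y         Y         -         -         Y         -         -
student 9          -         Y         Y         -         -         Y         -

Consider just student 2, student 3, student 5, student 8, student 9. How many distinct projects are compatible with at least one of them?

The union of neighbours of {student 2, student 3, student 5, student 8, student 9} is {project 1, project 2, project 3, project 4, project 5, project 6, project 7}, which has 7 elements.
Since |N(S)| = 7 ≥ |S| = 5, Hall's condition holds for this subset.

7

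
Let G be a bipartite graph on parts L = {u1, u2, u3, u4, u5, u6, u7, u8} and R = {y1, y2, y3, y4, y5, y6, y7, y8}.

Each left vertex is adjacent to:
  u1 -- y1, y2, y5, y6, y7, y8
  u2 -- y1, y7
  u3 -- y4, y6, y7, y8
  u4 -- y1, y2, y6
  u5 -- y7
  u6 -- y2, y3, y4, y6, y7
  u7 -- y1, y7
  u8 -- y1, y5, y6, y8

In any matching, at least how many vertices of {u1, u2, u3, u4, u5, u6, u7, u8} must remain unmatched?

A valid assignment of size 7: u1→y5, u2→y1, u3→y8, u4→y2, u5→y7, u6→y4, u8→y6.
The set {u2, u5, u7} has only 2 neighbours ({y1, y7}), so by Hall's theorem at most 7 of the 8 left vertices can be matched.
That matches 7 of the 8, leaving 1 unmatched; no matching can do better.

1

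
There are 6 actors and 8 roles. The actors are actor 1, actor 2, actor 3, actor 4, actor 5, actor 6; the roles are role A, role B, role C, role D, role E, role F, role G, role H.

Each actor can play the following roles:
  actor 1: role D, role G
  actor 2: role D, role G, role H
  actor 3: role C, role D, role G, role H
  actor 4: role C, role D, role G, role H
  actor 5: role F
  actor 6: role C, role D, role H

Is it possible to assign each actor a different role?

No

The set {actor 1, actor 2, actor 3, actor 4, actor 6} has only 4 neighbours ({role C, role D, role G, role H}), so by Hall's theorem at most 5 of the 6 actors can be matched.
Hence no matching covers every actor.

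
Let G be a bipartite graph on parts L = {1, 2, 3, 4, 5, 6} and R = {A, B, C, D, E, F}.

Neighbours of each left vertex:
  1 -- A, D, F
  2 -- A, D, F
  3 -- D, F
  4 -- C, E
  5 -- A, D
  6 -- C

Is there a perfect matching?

The set {1, 2, 3, 5} has only 3 neighbours ({A, D, F}), so by Hall's theorem at most 5 of the 6 left vertices can be matched.
Hence no matching covers every left vertex.

No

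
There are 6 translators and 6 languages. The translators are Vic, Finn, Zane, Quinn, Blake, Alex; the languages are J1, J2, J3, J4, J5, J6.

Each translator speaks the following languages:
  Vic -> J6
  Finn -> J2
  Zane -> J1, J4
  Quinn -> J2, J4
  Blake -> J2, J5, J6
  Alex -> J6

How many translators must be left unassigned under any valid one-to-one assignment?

1

For example, pair Vic-J6, Finn-J2, Zane-J1, Quinn-J4, Blake-J5.
The set {Vic, Alex} has only 1 neighbour ({J6}), so by Hall's theorem at most 5 of the 6 translators can be matched.
That matches 5 of the 6, leaving 1 unmatched; no matching can do better.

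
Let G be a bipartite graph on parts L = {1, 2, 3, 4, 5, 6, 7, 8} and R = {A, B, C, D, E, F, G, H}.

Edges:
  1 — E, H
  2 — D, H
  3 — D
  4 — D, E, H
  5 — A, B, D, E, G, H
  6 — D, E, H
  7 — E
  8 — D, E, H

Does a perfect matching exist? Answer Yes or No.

No

The set {1, 2, 3, 4, 6, 7, 8} has only 3 neighbours ({D, E, H}), so by Hall's theorem at most 4 of the 8 left vertices can be matched.
Hence no matching covers every left vertex.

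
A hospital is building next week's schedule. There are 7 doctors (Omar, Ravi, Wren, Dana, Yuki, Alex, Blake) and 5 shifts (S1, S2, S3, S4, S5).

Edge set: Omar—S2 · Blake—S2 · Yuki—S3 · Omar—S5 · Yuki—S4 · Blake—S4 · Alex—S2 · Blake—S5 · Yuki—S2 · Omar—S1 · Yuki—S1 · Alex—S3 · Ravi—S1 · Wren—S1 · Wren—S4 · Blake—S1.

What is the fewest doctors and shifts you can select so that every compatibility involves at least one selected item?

A maximum matching has 5 edges (e.g. Omar–S5, Ravi–S1, Wren–S4, Yuki–S3, Alex–S2).
By König's theorem the minimum vertex cover has the same size. One such cover is {S1, S2, S3, S4, S5}.

5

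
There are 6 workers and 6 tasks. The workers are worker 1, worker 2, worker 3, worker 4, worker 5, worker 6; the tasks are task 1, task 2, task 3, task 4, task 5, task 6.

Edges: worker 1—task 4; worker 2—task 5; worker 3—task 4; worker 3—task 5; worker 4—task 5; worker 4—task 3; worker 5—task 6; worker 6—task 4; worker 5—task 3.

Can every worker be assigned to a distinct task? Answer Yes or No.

No

The set {worker 1, worker 2, worker 3, worker 6} has only 2 neighbours ({task 4, task 5}), so by Hall's theorem at most 4 of the 6 workers can be matched.
Hence no matching covers every worker.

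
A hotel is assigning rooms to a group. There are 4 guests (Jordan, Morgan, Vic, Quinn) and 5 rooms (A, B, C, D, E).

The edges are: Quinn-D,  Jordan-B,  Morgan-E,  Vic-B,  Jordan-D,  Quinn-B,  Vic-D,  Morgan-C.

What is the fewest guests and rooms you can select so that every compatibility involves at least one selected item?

3

A maximum matching has 3 edges (e.g. Jordan–D, Morgan–E, Vic–B).
By König's theorem the minimum vertex cover has the same size. One such cover is {Morgan, B, D}.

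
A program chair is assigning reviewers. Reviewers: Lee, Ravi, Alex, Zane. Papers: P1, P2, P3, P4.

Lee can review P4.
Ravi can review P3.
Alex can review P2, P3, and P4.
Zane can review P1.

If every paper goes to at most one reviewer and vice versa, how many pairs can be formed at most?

A valid assignment of size 4: Lee-P4, Ravi-P3, Alex-P2, Zane-P1.
All 4 reviewers are matched, so no larger matching exists.

4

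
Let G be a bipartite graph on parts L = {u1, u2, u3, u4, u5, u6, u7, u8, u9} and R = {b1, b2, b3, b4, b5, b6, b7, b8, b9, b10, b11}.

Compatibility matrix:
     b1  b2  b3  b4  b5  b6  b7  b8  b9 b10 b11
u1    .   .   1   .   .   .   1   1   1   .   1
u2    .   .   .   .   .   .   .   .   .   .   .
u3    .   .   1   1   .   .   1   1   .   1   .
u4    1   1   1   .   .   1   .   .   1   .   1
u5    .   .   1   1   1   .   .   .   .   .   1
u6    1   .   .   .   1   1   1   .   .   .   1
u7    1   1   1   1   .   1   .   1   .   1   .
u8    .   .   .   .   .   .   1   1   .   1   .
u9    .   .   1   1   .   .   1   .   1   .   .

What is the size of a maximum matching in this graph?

For example, pair u1–b11, u3–b8, u4–b1, u5–b5, u6–b7, u7–b6, u8–b10, u9–b3.
The set {u2} has only 0 neighbours (∅), so by Hall's theorem at most 8 of the 9 left vertices can be matched.

8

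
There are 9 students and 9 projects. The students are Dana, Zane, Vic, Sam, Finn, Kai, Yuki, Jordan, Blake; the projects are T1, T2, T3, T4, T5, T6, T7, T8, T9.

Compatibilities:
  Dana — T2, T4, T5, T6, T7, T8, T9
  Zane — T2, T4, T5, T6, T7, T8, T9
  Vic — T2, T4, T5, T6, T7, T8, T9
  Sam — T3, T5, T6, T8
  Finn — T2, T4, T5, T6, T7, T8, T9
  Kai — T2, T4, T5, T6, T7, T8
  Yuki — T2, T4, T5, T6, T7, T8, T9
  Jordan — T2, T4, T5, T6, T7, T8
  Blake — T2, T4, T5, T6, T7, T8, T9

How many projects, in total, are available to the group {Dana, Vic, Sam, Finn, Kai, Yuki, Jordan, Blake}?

The union of neighbours of {Dana, Vic, Sam, Finn, Kai, Yuki, Jordan, Blake} is {T2, T3, T4, T5, T6, T7, T8, T9}, which has 8 elements.
Since |N(S)| = 8 ≥ |S| = 8, Hall's condition holds for this subset.

8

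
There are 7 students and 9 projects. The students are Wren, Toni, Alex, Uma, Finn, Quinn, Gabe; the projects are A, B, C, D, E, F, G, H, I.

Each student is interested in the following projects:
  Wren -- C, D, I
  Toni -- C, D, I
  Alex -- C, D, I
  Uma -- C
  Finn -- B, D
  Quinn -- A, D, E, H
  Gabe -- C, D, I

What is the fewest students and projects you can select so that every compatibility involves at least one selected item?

A maximum matching has 5 edges (e.g. Wren–I, Toni–D, Alex–C, Finn–B, Quinn–E).
By König's theorem the minimum vertex cover has the same size. One such cover is {Finn, Quinn, C, D, I}.

5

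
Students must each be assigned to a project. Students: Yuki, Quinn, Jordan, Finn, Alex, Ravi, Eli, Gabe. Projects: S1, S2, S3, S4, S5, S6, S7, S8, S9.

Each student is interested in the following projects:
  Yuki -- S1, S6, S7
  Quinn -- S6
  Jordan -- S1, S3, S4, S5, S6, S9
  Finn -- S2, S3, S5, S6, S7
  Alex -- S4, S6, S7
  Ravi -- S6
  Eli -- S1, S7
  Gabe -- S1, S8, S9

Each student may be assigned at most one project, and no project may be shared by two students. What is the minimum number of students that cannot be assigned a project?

1

For example, pair Yuki→S1, Quinn→S6, Jordan→S3, Finn→S2, Alex→S4, Eli→S7, Gabe→S8.
The set {Quinn, Ravi} has only 1 neighbour ({S6}), so by Hall's theorem at most 7 of the 8 students can be matched.
That matches 7 of the 8, leaving 1 unmatched; no matching can do better.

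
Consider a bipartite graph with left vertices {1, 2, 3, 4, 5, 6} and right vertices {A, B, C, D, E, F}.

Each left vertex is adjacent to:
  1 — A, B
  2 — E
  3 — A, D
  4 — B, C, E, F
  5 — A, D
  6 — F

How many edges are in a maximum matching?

For example, pair 1–B, 2–E, 3–A, 4–C, 5–D, 6–F.
This saturates every left vertex, so 6 is the maximum.

6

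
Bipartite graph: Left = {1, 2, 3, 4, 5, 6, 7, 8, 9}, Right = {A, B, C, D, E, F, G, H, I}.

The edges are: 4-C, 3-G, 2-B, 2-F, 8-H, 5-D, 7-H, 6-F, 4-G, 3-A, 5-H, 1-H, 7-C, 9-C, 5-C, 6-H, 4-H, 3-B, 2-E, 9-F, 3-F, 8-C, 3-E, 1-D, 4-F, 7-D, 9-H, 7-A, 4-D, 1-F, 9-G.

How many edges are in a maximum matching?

One maximum matching: 1→F, 2→B, 3→E, 4→G, 5→D, 6→H, 7→A, 8→C.
The set {1, 4, 5, 6, 8, 9} has only 5 neighbours ({C, D, F, G, H}), so by Hall's theorem at most 8 of the 9 left vertices can be matched.

8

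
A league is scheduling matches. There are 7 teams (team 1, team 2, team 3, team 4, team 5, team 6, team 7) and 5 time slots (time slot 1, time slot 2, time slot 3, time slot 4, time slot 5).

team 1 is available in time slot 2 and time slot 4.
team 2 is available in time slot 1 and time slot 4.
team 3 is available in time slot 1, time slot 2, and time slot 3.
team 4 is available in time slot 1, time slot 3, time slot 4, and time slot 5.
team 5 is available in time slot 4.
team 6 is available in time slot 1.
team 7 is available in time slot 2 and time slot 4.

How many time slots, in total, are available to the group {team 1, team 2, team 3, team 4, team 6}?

The union of neighbours of {team 1, team 2, team 3, team 4, team 6} is {time slot 1, time slot 2, time slot 3, time slot 4, time slot 5}, which has 5 elements.
Since |N(S)| = 5 ≥ |S| = 5, Hall's condition holds for this subset.

5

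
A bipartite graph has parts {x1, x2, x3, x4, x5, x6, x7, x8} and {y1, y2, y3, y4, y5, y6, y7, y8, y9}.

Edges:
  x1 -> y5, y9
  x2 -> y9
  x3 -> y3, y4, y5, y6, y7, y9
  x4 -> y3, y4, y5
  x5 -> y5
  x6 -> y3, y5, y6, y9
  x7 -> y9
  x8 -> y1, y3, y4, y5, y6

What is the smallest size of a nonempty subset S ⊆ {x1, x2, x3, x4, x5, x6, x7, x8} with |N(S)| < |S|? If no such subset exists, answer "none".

Take S = {x2, x7}. Its neighbourhood is {y9}, so |N(S)| = 1 < |S| = 2.
No single vertex violates Hall's condition since each has at least one neighbour, so 2 is the minimum.

2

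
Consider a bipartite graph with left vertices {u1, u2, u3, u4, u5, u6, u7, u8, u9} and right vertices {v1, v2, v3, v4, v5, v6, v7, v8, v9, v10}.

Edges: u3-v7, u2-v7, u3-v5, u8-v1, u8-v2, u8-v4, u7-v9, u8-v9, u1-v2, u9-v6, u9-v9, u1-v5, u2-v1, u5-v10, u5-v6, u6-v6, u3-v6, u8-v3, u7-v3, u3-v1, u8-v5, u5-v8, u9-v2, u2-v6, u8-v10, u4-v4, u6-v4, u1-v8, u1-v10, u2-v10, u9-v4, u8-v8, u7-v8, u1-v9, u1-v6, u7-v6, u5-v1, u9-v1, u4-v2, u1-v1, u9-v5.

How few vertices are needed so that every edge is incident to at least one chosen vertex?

9

The 9 edges u1–v10, u2–v7, u3–v5, u4–v4, u5–v1, u6–v6, u7–v3, u8–v8, u9–v2 form a matching, so any vertex cover needs at least 9 vertices (one per matched edge).
Conversely {u1, u2, u3, u4, u5, u6, u7, u8, u9} meets every edge and has exactly 9 vertices, so 9 is optimal.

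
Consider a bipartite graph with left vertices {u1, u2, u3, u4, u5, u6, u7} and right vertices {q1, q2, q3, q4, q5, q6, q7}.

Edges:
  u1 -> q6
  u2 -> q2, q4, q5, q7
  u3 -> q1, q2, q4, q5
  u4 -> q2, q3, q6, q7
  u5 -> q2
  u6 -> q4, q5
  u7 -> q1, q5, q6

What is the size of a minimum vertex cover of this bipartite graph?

7

A maximum matching has 7 edges (e.g. u1–q6, u2–q7, u3–q1, u4–q3, u5–q2, u6–q4, u7–q5).
By König's theorem the minimum vertex cover has the same size. One such cover is {u1, u2, u3, u4, u5, u6, u7}.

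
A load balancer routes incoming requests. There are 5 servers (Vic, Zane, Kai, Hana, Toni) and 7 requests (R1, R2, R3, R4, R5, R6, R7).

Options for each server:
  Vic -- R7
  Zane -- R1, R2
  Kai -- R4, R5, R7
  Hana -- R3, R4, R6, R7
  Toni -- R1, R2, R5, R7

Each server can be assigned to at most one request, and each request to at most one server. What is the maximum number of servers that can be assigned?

For example, pair Vic→R7, Zane→R2, Kai→R4, Hana→R6, Toni→R5.
This saturates every server, so 5 is the maximum.

5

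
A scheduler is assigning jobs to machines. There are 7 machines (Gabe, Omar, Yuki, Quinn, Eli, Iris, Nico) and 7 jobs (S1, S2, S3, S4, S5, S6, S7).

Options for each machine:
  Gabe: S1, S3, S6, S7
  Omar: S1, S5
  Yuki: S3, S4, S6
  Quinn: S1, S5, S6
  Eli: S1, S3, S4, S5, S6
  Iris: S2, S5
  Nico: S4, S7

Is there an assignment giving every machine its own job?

Yes

A valid assignment of size 7: Gabe–S7, Omar–S5, Yuki–S6, Quinn–S1, Eli–S3, Iris–S2, Nico–S4.
All 7 machines are covered.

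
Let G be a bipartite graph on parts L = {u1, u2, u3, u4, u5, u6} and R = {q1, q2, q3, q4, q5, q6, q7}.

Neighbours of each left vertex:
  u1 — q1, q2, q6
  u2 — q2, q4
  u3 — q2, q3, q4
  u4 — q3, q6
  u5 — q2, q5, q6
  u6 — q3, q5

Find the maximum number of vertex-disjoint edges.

6

A valid assignment of size 6: u1→q1, u2→q4, u3→q3, u4→q6, u5→q2, u6→q5.
All 6 left vertices are matched, so no larger matching exists.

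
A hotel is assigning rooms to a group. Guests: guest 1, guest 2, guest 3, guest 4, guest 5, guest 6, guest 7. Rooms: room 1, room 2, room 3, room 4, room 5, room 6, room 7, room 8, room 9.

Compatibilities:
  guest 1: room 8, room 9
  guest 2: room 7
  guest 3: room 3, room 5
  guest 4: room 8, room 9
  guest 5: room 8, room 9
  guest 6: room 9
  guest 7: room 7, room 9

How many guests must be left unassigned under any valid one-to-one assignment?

3

One maximum matching: guest 1–room 9, guest 2–room 7, guest 3–room 3, guest 4–room 8.
The set {guest 1, guest 2, guest 4, guest 5, guest 6, guest 7} has only 3 neighbours ({room 7, room 8, room 9}), so by Hall's theorem at most 4 of the 7 guests can be matched.
That matches 4 of the 7, leaving 3 unmatched; no matching can do better.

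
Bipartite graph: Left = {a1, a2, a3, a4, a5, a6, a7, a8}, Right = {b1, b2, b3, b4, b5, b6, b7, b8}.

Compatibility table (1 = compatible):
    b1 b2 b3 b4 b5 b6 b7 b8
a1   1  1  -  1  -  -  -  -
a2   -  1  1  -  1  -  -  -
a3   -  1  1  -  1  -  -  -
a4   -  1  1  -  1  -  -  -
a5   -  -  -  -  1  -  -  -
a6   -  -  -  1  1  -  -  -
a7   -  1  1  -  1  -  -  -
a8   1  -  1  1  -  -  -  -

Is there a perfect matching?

No

The set {a1, a2, a3, a4, a5, a6, a7, a8} has only 5 neighbours ({b1, b2, b3, b4, b5}), so by Hall's theorem at most 5 of the 8 left vertices can be matched.
Hence no matching covers every left vertex.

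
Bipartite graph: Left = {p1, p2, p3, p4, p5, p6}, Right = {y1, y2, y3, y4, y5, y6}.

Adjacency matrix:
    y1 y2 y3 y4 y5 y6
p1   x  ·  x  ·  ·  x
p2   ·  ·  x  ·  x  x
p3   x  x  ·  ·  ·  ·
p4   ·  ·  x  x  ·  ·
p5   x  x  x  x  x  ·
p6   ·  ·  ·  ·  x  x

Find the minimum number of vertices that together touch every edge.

6

{p1, p2, p3, p4, p5, p6} is a vertex cover of size 6: every edge has an endpoint in this set.
No smaller cover exists because p1–y1, p2–y3, p3–y2, p4–y4, p5–y5, p6–y6 is a matching of size 6, and a cover must include an endpoint of each of these disjoint edges (König's theorem).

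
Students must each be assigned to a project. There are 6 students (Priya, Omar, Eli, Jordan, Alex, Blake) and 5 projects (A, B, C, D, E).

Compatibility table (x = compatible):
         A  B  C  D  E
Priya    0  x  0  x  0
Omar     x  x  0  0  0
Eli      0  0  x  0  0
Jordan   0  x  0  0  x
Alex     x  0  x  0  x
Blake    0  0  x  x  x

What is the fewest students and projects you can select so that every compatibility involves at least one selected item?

5

The 5 edges Priya–D, Omar–A, Eli–C, Jordan–B, Alex–E form a matching, so any vertex cover needs at least 5 vertices (one per matched edge).
Conversely {A, B, C, D, E} meets every edge and has exactly 5 vertices, so 5 is optimal.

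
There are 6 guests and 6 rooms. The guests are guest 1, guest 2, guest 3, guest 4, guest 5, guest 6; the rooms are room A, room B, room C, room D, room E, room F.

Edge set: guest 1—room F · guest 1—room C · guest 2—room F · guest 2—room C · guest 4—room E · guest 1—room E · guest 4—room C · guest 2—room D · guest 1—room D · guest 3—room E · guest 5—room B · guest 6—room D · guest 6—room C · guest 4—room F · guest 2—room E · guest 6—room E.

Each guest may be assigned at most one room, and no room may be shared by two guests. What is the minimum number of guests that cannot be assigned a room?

For example, pair guest 1-room D, guest 2-room C, guest 3-room E, guest 4-room F, guest 5-room B.
The set {guest 1, guest 2, guest 3, guest 4, guest 6} has only 4 neighbours ({room C, room D, room E, room F}), so by Hall's theorem at most 5 of the 6 guests can be matched.
That matches 5 of the 6, leaving 1 unmatched; no matching can do better.

1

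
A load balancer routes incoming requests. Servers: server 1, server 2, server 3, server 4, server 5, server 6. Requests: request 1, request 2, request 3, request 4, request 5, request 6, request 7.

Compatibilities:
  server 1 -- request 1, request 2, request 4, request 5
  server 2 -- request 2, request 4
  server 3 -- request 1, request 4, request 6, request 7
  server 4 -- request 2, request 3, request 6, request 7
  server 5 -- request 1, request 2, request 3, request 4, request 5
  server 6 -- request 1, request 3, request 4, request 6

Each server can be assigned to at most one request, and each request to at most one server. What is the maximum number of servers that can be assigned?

A valid assignment of size 6: server 1-request 5, server 2-request 2, server 3-request 7, server 4-request 3, server 5-request 4, server 6-request 6.
This saturates every server, so 6 is the maximum.

6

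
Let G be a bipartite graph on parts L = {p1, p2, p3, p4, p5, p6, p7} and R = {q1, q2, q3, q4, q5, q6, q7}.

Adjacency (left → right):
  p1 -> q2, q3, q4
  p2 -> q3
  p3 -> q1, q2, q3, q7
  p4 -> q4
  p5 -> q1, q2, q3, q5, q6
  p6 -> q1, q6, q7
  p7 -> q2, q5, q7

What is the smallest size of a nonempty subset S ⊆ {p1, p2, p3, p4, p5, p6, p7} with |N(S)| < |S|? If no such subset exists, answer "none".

A matching saturating every left vertex exists, for instance p1→q2, p2→q3, p3→q1, p4→q4, p5→q5, p6→q6, p7→q7.
By Hall's marriage theorem, this means |N(S)| ≥ |S| for every subset S, so no violating subset exists.

none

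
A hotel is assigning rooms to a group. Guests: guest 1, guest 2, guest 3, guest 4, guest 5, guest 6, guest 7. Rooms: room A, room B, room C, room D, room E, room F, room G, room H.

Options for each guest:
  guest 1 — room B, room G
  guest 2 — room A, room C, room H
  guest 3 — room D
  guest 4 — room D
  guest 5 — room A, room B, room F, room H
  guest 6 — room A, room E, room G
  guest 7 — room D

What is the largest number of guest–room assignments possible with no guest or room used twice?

5

A valid assignment of size 5: guest 1–room B, guest 2–room H, guest 3–room D, guest 5–room F, guest 6–room G.
The set {guest 3, guest 4, guest 7} has only 1 neighbour ({room D}), so by Hall's theorem at most 5 of the 7 guests can be matched.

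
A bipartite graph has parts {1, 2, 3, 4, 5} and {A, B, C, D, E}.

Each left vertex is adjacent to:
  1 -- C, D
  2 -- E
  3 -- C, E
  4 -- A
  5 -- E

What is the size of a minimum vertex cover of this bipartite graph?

4

The 4 edges 1–D, 2–E, 3–C, 4–A form a matching, so any vertex cover needs at least 4 vertices (one per matched edge).
Conversely {1, 3, 4, E} meets every edge and has exactly 4 vertices, so 4 is optimal.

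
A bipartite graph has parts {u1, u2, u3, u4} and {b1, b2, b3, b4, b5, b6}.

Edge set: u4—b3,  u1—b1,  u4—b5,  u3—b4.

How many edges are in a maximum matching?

One maximum matching: u1→b1, u3→b4, u4→b3.
The set {u2} has only 0 neighbours (∅), so by Hall's theorem at most 3 of the 4 left vertices can be matched.

3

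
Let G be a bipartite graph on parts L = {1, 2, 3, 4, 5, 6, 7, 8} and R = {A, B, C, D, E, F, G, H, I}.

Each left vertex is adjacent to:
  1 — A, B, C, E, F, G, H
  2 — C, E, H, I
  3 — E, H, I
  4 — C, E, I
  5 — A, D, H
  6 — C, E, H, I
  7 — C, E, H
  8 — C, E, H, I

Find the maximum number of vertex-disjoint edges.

6

For example, pair 1–G, 2–H, 3–I, 4–C, 5–D, 6–E.
The set {2, 3, 4, 6, 7, 8} has only 4 neighbours ({C, E, H, I}), so by Hall's theorem at most 6 of the 8 left vertices can be matched.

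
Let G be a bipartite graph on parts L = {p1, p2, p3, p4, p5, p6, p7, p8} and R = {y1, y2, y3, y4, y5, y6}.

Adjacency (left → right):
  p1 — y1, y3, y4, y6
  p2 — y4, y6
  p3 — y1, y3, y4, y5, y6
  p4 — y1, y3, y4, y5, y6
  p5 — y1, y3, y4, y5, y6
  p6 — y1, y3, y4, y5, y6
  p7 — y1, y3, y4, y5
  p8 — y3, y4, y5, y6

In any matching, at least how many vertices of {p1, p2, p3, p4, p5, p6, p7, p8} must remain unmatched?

For example, pair p1-y1, p2-y4, p3-y5, p4-y3, p5-y6.
The set {p1, p2, p3, p4, p5, p6, p7, p8} has only 5 neighbours ({y1, y3, y4, y5, y6}), so by Hall's theorem at most 5 of the 8 left vertices can be matched.
That matches 5 of the 8, leaving 3 unmatched; no matching can do better.

3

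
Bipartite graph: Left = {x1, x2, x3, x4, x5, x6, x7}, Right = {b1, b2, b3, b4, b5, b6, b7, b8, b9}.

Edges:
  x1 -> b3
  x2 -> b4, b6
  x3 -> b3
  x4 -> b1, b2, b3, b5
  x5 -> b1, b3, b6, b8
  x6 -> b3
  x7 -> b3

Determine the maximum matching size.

One maximum matching: x1-b3, x2-b6, x4-b2, x5-b8.
The set {x1, x3, x6, x7} has only 1 neighbour ({b3}), so by Hall's theorem at most 4 of the 7 left vertices can be matched.

4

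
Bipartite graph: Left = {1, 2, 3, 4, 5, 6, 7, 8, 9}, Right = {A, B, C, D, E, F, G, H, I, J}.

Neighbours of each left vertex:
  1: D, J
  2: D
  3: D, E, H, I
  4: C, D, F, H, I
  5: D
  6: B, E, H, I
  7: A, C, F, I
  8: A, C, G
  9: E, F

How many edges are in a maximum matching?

8

A valid assignment of size 8: 1→J, 2→D, 3→H, 4→F, 6→B, 7→I, 8→C, 9→E.
The set {2, 5} has only 1 neighbour ({D}), so by Hall's theorem at most 8 of the 9 left vertices can be matched.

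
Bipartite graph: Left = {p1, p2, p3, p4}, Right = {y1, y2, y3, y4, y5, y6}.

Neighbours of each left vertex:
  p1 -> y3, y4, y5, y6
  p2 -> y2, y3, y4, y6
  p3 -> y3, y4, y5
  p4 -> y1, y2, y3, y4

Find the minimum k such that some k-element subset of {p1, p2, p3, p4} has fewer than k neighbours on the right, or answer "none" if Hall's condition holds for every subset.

A matching saturating every left vertex exists, for instance p1→y5, p2→y2, p3→y4, p4→y3.
By Hall's marriage theorem, this means |N(S)| ≥ |S| for every subset S, so no violating subset exists.

none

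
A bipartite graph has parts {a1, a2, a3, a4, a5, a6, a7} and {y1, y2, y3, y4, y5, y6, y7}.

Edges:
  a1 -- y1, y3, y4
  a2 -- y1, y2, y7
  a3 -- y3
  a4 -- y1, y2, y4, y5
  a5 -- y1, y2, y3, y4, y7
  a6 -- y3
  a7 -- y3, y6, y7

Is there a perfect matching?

The set {a3, a6} has only 1 neighbour ({y3}), so by Hall's theorem at most 6 of the 7 left vertices can be matched.
Hence no matching covers every left vertex.

No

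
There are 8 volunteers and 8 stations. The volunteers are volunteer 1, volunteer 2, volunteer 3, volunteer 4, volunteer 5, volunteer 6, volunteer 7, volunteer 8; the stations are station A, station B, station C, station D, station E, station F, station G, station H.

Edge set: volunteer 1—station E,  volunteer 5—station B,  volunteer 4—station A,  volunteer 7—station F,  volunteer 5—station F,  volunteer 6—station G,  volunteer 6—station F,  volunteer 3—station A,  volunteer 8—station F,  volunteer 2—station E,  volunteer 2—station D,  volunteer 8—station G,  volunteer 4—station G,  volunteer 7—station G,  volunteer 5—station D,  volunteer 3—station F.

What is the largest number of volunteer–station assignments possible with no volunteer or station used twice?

One maximum matching: volunteer 1→station E, volunteer 2→station D, volunteer 3→station A, volunteer 4→station G, volunteer 5→station B, volunteer 6→station F.
The set {volunteer 3, volunteer 4, volunteer 6, volunteer 7, volunteer 8} has only 3 neighbours ({station A, station F, station G}), so by Hall's theorem at most 6 of the 8 volunteers can be matched.

6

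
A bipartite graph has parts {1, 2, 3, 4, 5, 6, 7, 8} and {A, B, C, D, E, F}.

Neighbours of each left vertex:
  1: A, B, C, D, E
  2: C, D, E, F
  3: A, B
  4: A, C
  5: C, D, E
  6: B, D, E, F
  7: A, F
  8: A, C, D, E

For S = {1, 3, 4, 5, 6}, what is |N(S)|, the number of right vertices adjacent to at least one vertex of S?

The union of neighbours of {1, 3, 4, 5, 6} is {A, B, C, D, E, F}, which has 6 elements.
Since |N(S)| = 6 ≥ |S| = 5, Hall's condition holds for this subset.

6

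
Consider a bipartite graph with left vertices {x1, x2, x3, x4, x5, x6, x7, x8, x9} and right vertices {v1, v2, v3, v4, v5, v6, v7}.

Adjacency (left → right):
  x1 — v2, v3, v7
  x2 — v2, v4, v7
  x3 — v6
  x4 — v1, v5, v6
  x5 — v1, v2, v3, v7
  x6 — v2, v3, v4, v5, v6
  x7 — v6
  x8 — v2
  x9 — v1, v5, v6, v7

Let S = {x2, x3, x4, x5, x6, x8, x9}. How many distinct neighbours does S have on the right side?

The union of neighbours of {x2, x3, x4, x5, x6, x8, x9} is {v1, v2, v3, v4, v5, v6, v7}, which has 7 elements.
Since |N(S)| = 7 ≥ |S| = 7, Hall's condition holds for this subset.

7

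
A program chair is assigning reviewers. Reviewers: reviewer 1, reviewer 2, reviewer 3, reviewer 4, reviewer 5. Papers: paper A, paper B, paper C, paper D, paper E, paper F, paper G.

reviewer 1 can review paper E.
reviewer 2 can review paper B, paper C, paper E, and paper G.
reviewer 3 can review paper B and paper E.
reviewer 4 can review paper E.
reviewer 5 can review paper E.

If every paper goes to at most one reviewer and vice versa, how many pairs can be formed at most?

A valid assignment of size 3: reviewer 1–paper E, reviewer 2–paper C, reviewer 3–paper B.
The set {reviewer 1, reviewer 4, reviewer 5} has only 1 neighbour ({paper E}), so by Hall's theorem at most 3 of the 5 reviewers can be matched.

3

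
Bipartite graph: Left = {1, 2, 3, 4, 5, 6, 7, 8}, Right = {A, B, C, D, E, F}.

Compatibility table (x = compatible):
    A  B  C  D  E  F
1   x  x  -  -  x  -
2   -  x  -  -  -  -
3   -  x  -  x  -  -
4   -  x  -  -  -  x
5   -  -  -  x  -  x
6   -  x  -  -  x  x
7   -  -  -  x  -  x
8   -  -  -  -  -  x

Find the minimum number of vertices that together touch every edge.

The 5 edges 1–A, 2–B, 3–D, 4–F, 6–E form a matching, so any vertex cover needs at least 5 vertices (one per matched edge).
Conversely {1, 6, B, D, F} meets every edge and has exactly 5 vertices, so 5 is optimal.

5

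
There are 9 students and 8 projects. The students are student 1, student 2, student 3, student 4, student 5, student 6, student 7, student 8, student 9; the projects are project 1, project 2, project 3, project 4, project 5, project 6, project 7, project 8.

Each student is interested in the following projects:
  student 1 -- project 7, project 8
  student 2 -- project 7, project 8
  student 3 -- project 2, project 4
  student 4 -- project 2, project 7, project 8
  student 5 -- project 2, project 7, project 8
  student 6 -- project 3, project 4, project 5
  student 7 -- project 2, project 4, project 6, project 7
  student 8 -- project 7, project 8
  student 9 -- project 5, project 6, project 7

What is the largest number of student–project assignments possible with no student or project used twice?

A valid assignment of size 7: student 1→project 7, student 2→project 8, student 3→project 4, student 4→project 2, student 6→project 3, student 7→project 6, student 9→project 5.
The set {student 1, student 2, student 4, student 5, student 8} has only 3 neighbours ({project 2, project 7, project 8}), so by Hall's theorem at most 7 of the 9 students can be matched.

7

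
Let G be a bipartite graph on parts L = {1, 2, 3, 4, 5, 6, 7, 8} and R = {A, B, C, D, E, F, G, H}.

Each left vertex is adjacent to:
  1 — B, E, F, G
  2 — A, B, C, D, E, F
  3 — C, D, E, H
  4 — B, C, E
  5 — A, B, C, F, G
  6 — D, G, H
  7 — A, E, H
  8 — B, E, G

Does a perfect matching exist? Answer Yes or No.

For example, pair 1→F, 2→A, 3→C, 4→E, 5→G, 6→D, 7→H, 8→B.
All 8 left vertices are covered.

Yes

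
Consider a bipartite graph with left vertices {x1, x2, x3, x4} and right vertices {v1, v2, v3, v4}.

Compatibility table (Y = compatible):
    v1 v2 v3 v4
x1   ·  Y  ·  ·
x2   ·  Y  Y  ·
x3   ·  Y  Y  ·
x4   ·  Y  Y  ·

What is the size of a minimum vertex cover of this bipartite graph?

2

A maximum matching has 2 edges (e.g. x1–v2, x2–v3).
By König's theorem the minimum vertex cover has the same size. One such cover is {v2, v3}.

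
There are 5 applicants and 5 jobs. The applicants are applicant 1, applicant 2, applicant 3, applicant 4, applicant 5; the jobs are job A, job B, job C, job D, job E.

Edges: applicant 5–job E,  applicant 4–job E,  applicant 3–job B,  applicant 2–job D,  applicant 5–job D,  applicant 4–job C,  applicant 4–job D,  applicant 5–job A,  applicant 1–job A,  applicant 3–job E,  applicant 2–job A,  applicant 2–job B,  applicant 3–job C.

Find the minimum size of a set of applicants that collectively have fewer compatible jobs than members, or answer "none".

A matching saturating every applicant exists, for instance applicant 1→job A, applicant 2→job B, applicant 3→job C, applicant 4→job E, applicant 5→job D.
By Hall's marriage theorem, this means |N(S)| ≥ |S| for every subset S, so no violating subset exists.

none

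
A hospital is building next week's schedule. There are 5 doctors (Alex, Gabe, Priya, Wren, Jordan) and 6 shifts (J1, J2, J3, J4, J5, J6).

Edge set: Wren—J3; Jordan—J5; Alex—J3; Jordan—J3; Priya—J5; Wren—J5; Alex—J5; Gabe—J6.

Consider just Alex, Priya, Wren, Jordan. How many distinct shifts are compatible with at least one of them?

The union of neighbours of {Alex, Priya, Wren, Jordan} is {J3, J5}, which has 2 elements.
Since |N(S)| = 2 < |S| = 4, Hall's condition fails for this subset.

2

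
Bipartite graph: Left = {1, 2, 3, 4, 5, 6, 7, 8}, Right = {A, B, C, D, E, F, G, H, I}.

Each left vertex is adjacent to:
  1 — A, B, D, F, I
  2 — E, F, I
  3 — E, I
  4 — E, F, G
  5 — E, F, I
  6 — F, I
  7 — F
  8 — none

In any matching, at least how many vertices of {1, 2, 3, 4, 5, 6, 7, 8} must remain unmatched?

One maximum matching: 1-A, 2-F, 3-I, 4-G, 5-E.
The set {2, 3, 5, 6, 7, 8} has only 3 neighbours ({E, F, I}), so by Hall's theorem at most 5 of the 8 left vertices can be matched.
That matches 5 of the 8, leaving 3 unmatched; no matching can do better.

3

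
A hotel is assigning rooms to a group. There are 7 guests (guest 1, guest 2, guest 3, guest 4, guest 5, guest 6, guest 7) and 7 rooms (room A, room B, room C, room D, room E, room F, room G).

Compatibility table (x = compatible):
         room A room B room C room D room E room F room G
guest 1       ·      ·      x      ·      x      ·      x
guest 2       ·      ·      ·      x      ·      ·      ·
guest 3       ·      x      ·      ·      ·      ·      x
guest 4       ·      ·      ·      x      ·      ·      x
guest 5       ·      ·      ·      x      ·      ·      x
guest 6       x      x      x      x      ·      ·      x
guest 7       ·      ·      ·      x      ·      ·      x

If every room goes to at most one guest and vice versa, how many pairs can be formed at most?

5

A valid assignment of size 5: guest 1→room E, guest 2→room D, guest 3→room B, guest 4→room G, guest 6→room C.
The set {guest 2, guest 4, guest 5, guest 7} has only 2 neighbours ({room D, room G}), so by Hall's theorem at most 5 of the 7 guests can be matched.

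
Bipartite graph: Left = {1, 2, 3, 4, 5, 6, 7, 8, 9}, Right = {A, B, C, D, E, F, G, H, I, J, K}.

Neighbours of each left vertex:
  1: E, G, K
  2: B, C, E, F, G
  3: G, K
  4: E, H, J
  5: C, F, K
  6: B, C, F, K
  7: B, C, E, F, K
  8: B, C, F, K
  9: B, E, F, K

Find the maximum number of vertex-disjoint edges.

7

For example, pair 1–E, 2–B, 3–G, 4–J, 5–C, 6–F, 7–K.
The set {1, 2, 3, 5, 6, 7, 8, 9} has only 6 neighbours ({B, C, E, F, G, K}), so by Hall's theorem at most 7 of the 9 left vertices can be matched.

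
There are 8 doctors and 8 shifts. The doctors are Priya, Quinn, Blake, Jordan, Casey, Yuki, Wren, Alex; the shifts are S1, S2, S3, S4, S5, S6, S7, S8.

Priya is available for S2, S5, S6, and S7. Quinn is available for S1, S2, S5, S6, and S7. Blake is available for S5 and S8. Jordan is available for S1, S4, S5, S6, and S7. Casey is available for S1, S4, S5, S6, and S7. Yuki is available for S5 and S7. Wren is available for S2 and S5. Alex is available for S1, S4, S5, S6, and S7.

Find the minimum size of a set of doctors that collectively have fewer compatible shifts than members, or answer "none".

Take S = {Priya, Quinn, Jordan, Casey, Yuki, Wren, Alex}. Its neighbourhood is {S1, S2, S4, S5, S6, S7}, so |N(S)| = 6 < |S| = 7.
Every subset of size less than 7 has at least as many neighbours as members, so 7 is the minimum.

7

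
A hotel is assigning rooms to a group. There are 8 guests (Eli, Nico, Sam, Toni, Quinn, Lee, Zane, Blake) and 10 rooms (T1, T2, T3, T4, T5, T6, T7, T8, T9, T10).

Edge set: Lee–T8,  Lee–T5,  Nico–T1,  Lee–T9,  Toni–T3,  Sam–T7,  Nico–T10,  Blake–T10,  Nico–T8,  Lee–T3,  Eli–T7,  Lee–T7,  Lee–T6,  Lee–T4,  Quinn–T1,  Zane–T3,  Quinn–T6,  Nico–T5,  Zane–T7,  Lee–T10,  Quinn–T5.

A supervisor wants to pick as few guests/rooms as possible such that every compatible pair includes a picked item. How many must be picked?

{Nico, Quinn, Lee, Blake, T3, T7} is a vertex cover of size 6: every edge has an endpoint in this set.
No smaller cover exists because Eli–T7, Nico–T8, Toni–T3, Quinn–T5, Lee–T4, Blake–T10 is a matching of size 6, and a cover must include an endpoint of each of these disjoint edges (König's theorem).

6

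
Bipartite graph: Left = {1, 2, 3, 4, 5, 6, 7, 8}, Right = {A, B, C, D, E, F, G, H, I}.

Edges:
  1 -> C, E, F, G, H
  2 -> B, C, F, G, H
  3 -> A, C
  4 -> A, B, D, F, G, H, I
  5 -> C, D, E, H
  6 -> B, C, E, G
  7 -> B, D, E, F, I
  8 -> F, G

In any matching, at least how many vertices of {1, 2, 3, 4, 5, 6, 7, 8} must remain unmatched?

0

For example, pair 1–H, 2–G, 3–C, 4–A, 5–E, 6–B, 7–D, 8–F.
All 8 left vertices are matched, so no larger matching exists.
That matches 8 of the 8, leaving 0 unmatched; no matching can do better.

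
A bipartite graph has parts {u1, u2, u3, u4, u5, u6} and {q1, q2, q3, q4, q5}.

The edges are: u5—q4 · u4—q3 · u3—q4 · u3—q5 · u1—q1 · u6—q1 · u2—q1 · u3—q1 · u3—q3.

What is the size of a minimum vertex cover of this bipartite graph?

4

The 4 edges u1–q1, u3–q5, u4–q3, u5–q4 form a matching, so any vertex cover needs at least 4 vertices (one per matched edge).
Conversely {u3, u4, u5, q1} meets every edge and has exactly 4 vertices, so 4 is optimal.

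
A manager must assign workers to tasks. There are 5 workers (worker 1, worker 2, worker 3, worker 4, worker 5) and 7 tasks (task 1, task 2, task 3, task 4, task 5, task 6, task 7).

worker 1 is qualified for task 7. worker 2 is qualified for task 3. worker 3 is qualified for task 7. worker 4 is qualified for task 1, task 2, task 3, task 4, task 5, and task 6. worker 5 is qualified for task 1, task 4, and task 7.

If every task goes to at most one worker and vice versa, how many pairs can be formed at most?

One maximum matching: worker 1–task 7, worker 2–task 3, worker 4–task 4, worker 5–task 1.
The set {worker 1, worker 3} has only 1 neighbour ({task 7}), so by Hall's theorem at most 4 of the 5 workers can be matched.

4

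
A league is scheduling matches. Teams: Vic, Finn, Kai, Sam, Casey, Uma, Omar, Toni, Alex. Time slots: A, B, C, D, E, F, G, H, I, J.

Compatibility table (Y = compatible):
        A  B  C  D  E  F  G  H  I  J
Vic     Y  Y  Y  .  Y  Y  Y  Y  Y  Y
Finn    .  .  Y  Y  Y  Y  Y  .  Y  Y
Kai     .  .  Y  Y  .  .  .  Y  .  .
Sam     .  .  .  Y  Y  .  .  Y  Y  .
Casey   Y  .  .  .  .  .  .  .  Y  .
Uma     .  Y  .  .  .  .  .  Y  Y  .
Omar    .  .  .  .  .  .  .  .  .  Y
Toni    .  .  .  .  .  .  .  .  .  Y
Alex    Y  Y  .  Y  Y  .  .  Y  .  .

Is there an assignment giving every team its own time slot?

No

The set {Omar, Toni} has only 1 neighbour ({J}), so by Hall's theorem at most 8 of the 9 teams can be matched.
Hence no matching covers every team.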